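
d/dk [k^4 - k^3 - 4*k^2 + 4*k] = 4*k^3 - 3*k^2 - 8*k + 4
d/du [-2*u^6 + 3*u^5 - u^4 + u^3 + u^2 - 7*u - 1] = -12*u^5 + 15*u^4 - 4*u^3 + 3*u^2 + 2*u - 7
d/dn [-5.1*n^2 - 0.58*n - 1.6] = -10.2*n - 0.58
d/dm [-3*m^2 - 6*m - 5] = -6*m - 6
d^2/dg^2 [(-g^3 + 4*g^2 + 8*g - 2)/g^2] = 4*(4*g - 3)/g^4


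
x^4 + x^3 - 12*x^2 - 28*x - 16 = (x - 4)*(x + 1)*(x + 2)^2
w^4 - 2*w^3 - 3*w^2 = w^2*(w - 3)*(w + 1)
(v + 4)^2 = v^2 + 8*v + 16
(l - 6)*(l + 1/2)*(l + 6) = l^3 + l^2/2 - 36*l - 18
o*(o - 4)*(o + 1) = o^3 - 3*o^2 - 4*o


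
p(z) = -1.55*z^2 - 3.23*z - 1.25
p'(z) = -3.1*z - 3.23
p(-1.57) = 0.00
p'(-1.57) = 1.64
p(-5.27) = -27.28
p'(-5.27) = 13.11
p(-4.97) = -23.48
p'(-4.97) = 12.18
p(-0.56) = 0.07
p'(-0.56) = -1.49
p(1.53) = -9.82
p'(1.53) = -7.97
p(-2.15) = -1.47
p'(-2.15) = 3.44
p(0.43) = -2.93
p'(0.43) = -4.56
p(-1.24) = 0.37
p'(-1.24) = 0.61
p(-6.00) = -37.67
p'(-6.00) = 15.37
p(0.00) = -1.25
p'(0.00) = -3.23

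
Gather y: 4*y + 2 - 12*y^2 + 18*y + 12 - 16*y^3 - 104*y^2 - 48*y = -16*y^3 - 116*y^2 - 26*y + 14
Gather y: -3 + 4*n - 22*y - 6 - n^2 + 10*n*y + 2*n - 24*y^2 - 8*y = -n^2 + 6*n - 24*y^2 + y*(10*n - 30) - 9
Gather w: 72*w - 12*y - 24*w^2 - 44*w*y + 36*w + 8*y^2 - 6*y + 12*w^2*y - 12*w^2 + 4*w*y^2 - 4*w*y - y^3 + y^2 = w^2*(12*y - 36) + w*(4*y^2 - 48*y + 108) - y^3 + 9*y^2 - 18*y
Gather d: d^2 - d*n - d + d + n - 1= d^2 - d*n + n - 1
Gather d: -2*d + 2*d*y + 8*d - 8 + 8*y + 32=d*(2*y + 6) + 8*y + 24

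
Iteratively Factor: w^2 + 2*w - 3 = (w + 3)*(w - 1)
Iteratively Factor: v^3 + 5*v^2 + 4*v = (v + 4)*(v^2 + v) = v*(v + 4)*(v + 1)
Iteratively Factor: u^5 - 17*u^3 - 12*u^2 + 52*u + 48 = (u - 4)*(u^4 + 4*u^3 - u^2 - 16*u - 12) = (u - 4)*(u - 2)*(u^3 + 6*u^2 + 11*u + 6) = (u - 4)*(u - 2)*(u + 1)*(u^2 + 5*u + 6) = (u - 4)*(u - 2)*(u + 1)*(u + 3)*(u + 2)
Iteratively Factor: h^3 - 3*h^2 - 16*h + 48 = (h + 4)*(h^2 - 7*h + 12) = (h - 3)*(h + 4)*(h - 4)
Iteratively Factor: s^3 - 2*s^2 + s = (s - 1)*(s^2 - s) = s*(s - 1)*(s - 1)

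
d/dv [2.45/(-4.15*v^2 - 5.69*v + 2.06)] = (20.335*v + 13.9405)/(4.15*v^2 + 5.69*v - 2.06)^2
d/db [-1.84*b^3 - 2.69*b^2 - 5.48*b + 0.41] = -5.52*b^2 - 5.38*b - 5.48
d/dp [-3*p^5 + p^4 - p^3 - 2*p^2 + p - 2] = -15*p^4 + 4*p^3 - 3*p^2 - 4*p + 1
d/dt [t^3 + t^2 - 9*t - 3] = 3*t^2 + 2*t - 9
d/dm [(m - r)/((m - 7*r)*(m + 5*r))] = ((-m + r)*(m - 7*r) + (-m + r)*(m + 5*r) + (m - 7*r)*(m + 5*r))/((m - 7*r)^2*(m + 5*r)^2)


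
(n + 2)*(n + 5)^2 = n^3 + 12*n^2 + 45*n + 50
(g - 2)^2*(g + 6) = g^3 + 2*g^2 - 20*g + 24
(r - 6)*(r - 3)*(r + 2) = r^3 - 7*r^2 + 36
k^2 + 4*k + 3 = (k + 1)*(k + 3)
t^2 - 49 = (t - 7)*(t + 7)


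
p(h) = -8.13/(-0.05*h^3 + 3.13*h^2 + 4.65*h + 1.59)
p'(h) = -8.13*(0.15*h^2 - 6.26*h - 4.65)/(-0.05*h^3 + 3.13*h^2 + 4.65*h + 1.59)^2 = (-1.2195*h^2 + 50.8938*h + 37.8045)/(-0.05*h^3 + 3.13*h^2 + 4.65*h + 1.59)^2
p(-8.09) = -0.04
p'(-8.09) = -0.01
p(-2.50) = -0.79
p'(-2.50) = -0.91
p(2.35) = -0.28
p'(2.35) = 0.18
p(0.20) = -3.07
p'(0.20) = 6.85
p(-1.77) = -2.36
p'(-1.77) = -4.73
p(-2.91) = -0.51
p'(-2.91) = -0.48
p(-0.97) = -115.89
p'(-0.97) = -2582.73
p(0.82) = -1.09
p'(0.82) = 1.41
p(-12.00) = -0.02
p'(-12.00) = -0.00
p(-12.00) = -0.02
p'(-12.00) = -0.00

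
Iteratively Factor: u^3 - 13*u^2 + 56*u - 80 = (u - 4)*(u^2 - 9*u + 20) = (u - 5)*(u - 4)*(u - 4)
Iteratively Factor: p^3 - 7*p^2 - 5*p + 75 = (p - 5)*(p^2 - 2*p - 15) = (p - 5)^2*(p + 3)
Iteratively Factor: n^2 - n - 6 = (n + 2)*(n - 3)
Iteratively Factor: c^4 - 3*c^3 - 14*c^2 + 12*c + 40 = (c - 5)*(c^3 + 2*c^2 - 4*c - 8) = (c - 5)*(c - 2)*(c^2 + 4*c + 4) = (c - 5)*(c - 2)*(c + 2)*(c + 2)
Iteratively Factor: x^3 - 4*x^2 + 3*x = (x)*(x^2 - 4*x + 3) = x*(x - 1)*(x - 3)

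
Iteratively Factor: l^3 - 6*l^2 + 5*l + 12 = (l + 1)*(l^2 - 7*l + 12) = (l - 3)*(l + 1)*(l - 4)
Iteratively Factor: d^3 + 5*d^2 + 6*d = (d)*(d^2 + 5*d + 6) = d*(d + 2)*(d + 3)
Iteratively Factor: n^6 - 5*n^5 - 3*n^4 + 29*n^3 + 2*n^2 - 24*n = (n - 3)*(n^5 - 2*n^4 - 9*n^3 + 2*n^2 + 8*n) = (n - 3)*(n + 1)*(n^4 - 3*n^3 - 6*n^2 + 8*n) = (n - 3)*(n + 1)*(n + 2)*(n^3 - 5*n^2 + 4*n) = (n - 4)*(n - 3)*(n + 1)*(n + 2)*(n^2 - n) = (n - 4)*(n - 3)*(n - 1)*(n + 1)*(n + 2)*(n)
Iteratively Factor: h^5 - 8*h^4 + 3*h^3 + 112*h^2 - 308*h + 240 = (h - 5)*(h^4 - 3*h^3 - 12*h^2 + 52*h - 48) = (h - 5)*(h - 3)*(h^3 - 12*h + 16) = (h - 5)*(h - 3)*(h + 4)*(h^2 - 4*h + 4) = (h - 5)*(h - 3)*(h - 2)*(h + 4)*(h - 2)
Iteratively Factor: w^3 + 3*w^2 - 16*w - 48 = (w + 3)*(w^2 - 16) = (w - 4)*(w + 3)*(w + 4)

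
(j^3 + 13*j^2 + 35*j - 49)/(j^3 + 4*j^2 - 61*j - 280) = (j^2 + 6*j - 7)/(j^2 - 3*j - 40)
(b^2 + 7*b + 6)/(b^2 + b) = (b + 6)/b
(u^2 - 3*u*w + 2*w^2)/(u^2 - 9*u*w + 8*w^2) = (u - 2*w)/(u - 8*w)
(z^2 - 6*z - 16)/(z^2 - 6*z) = (z^2 - 6*z - 16)/(z*(z - 6))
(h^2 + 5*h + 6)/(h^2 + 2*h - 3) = (h + 2)/(h - 1)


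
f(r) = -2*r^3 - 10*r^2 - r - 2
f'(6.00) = -337.00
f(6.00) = -800.00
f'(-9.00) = -307.00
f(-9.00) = 655.00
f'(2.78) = -102.97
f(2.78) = -125.03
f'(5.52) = -294.22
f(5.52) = -648.62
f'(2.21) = -74.50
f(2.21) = -74.64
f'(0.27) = -6.84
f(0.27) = -3.04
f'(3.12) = -121.81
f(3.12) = -163.21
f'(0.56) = -14.08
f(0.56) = -6.05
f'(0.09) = -2.85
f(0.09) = -2.17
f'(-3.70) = -9.14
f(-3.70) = -33.89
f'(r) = -6*r^2 - 20*r - 1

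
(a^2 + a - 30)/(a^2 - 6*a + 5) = (a + 6)/(a - 1)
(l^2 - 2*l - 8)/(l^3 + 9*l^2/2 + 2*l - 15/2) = 2*(l^2 - 2*l - 8)/(2*l^3 + 9*l^2 + 4*l - 15)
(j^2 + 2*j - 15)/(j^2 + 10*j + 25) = (j - 3)/(j + 5)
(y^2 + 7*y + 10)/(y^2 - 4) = (y + 5)/(y - 2)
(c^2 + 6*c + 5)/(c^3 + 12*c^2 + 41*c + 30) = 1/(c + 6)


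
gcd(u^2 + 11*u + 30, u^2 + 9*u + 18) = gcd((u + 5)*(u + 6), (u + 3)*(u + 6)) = u + 6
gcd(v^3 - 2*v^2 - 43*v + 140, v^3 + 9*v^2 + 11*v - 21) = v + 7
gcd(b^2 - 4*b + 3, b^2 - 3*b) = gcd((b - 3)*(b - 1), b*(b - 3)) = b - 3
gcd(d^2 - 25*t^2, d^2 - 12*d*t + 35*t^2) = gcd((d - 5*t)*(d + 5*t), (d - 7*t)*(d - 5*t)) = -d + 5*t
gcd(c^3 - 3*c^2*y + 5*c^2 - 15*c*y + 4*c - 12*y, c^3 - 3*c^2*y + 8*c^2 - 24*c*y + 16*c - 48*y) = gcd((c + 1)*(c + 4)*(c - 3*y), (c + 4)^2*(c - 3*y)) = -c^2 + 3*c*y - 4*c + 12*y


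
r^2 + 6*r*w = r*(r + 6*w)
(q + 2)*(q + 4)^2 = q^3 + 10*q^2 + 32*q + 32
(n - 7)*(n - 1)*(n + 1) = n^3 - 7*n^2 - n + 7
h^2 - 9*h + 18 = (h - 6)*(h - 3)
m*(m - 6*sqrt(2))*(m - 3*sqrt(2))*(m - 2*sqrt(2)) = m^4 - 11*sqrt(2)*m^3 + 72*m^2 - 72*sqrt(2)*m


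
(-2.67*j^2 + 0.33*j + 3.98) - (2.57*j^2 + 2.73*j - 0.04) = -5.24*j^2 - 2.4*j + 4.02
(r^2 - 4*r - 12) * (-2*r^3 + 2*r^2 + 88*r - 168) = -2*r^5 + 10*r^4 + 104*r^3 - 544*r^2 - 384*r + 2016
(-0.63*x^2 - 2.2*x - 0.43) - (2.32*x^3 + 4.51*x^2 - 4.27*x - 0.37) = -2.32*x^3 - 5.14*x^2 + 2.07*x - 0.06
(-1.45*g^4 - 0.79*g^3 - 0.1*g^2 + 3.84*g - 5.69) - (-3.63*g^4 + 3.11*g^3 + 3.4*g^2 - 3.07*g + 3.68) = 2.18*g^4 - 3.9*g^3 - 3.5*g^2 + 6.91*g - 9.37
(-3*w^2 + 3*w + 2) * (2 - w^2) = 3*w^4 - 3*w^3 - 8*w^2 + 6*w + 4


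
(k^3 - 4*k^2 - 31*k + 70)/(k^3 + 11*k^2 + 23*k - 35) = (k^2 - 9*k + 14)/(k^2 + 6*k - 7)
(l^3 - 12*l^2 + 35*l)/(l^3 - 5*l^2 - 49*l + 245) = l/(l + 7)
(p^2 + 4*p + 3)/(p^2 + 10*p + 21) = (p + 1)/(p + 7)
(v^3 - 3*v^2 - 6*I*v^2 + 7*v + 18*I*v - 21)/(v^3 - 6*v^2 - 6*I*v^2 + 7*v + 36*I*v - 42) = (v - 3)/(v - 6)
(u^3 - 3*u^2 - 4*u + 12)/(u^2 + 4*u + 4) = (u^2 - 5*u + 6)/(u + 2)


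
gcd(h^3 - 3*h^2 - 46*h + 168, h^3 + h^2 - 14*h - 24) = h - 4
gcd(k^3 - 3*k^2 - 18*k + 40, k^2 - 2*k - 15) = k - 5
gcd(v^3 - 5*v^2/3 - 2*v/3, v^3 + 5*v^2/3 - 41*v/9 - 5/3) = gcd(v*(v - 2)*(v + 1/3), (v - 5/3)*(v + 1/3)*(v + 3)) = v + 1/3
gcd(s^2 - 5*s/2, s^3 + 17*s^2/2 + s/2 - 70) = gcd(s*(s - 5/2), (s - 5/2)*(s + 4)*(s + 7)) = s - 5/2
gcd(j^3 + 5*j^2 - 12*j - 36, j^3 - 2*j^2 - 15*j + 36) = j - 3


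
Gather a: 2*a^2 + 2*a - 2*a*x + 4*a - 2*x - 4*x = 2*a^2 + a*(6 - 2*x) - 6*x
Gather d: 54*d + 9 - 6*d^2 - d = -6*d^2 + 53*d + 9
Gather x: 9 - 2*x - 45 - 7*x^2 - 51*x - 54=-7*x^2 - 53*x - 90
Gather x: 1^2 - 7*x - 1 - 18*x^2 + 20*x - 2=-18*x^2 + 13*x - 2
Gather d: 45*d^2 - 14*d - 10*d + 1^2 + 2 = 45*d^2 - 24*d + 3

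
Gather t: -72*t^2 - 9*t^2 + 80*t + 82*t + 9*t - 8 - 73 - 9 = -81*t^2 + 171*t - 90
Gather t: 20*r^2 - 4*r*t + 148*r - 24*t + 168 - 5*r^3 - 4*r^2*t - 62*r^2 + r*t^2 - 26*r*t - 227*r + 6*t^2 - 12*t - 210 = -5*r^3 - 42*r^2 - 79*r + t^2*(r + 6) + t*(-4*r^2 - 30*r - 36) - 42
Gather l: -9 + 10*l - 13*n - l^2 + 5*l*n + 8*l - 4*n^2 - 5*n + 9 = -l^2 + l*(5*n + 18) - 4*n^2 - 18*n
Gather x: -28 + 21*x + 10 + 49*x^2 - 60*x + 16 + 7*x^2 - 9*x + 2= 56*x^2 - 48*x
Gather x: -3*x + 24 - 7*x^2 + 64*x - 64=-7*x^2 + 61*x - 40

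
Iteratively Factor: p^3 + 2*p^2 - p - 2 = (p + 1)*(p^2 + p - 2) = (p - 1)*(p + 1)*(p + 2)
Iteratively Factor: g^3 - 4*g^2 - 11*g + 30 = (g - 2)*(g^2 - 2*g - 15) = (g - 2)*(g + 3)*(g - 5)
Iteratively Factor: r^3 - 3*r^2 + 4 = (r - 2)*(r^2 - r - 2) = (r - 2)^2*(r + 1)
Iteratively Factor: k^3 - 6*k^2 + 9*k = (k - 3)*(k^2 - 3*k) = k*(k - 3)*(k - 3)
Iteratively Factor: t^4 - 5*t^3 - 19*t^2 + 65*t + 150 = (t - 5)*(t^3 - 19*t - 30) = (t - 5)^2*(t^2 + 5*t + 6) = (t - 5)^2*(t + 3)*(t + 2)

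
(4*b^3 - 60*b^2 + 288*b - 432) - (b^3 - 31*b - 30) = 3*b^3 - 60*b^2 + 319*b - 402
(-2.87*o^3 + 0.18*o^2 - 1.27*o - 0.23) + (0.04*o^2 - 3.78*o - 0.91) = -2.87*o^3 + 0.22*o^2 - 5.05*o - 1.14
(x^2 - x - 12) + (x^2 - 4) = 2*x^2 - x - 16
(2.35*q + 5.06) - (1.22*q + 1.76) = 1.13*q + 3.3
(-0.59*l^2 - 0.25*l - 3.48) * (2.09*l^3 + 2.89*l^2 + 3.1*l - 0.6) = -1.2331*l^5 - 2.2276*l^4 - 9.8247*l^3 - 10.4782*l^2 - 10.638*l + 2.088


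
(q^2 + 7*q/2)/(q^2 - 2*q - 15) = q*(2*q + 7)/(2*(q^2 - 2*q - 15))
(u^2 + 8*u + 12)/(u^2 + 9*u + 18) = (u + 2)/(u + 3)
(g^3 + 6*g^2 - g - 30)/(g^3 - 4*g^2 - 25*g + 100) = (g^2 + g - 6)/(g^2 - 9*g + 20)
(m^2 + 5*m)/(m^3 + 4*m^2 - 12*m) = (m + 5)/(m^2 + 4*m - 12)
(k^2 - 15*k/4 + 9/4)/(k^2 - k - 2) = (-k^2 + 15*k/4 - 9/4)/(-k^2 + k + 2)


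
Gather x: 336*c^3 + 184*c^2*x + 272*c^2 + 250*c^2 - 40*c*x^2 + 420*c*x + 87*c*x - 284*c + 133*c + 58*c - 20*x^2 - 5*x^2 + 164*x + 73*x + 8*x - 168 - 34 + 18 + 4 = 336*c^3 + 522*c^2 - 93*c + x^2*(-40*c - 25) + x*(184*c^2 + 507*c + 245) - 180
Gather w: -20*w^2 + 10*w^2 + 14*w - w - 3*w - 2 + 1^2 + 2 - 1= -10*w^2 + 10*w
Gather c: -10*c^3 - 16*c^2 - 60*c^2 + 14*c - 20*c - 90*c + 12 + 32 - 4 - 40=-10*c^3 - 76*c^2 - 96*c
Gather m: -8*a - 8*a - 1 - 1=-16*a - 2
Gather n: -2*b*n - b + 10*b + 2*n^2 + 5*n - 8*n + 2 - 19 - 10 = 9*b + 2*n^2 + n*(-2*b - 3) - 27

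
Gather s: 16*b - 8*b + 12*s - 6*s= 8*b + 6*s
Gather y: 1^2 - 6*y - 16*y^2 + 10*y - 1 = -16*y^2 + 4*y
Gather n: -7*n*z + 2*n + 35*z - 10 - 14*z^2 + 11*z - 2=n*(2 - 7*z) - 14*z^2 + 46*z - 12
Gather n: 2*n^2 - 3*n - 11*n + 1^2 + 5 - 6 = 2*n^2 - 14*n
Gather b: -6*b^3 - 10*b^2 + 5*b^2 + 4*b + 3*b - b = -6*b^3 - 5*b^2 + 6*b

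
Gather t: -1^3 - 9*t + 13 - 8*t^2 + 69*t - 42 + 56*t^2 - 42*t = 48*t^2 + 18*t - 30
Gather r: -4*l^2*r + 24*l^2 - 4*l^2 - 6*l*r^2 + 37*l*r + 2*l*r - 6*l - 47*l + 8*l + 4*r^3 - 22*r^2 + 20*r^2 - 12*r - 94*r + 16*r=20*l^2 - 45*l + 4*r^3 + r^2*(-6*l - 2) + r*(-4*l^2 + 39*l - 90)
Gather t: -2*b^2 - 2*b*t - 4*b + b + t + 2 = -2*b^2 - 3*b + t*(1 - 2*b) + 2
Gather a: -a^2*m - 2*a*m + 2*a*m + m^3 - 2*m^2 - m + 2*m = -a^2*m + m^3 - 2*m^2 + m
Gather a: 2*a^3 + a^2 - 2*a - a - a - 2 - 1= 2*a^3 + a^2 - 4*a - 3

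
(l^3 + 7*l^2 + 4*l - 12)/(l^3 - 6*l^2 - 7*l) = (-l^3 - 7*l^2 - 4*l + 12)/(l*(-l^2 + 6*l + 7))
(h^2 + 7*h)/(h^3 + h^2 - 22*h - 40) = h*(h + 7)/(h^3 + h^2 - 22*h - 40)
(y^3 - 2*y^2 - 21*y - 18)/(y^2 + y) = y - 3 - 18/y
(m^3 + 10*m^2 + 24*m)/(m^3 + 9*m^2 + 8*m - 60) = m*(m + 4)/(m^2 + 3*m - 10)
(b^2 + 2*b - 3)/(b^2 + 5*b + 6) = (b - 1)/(b + 2)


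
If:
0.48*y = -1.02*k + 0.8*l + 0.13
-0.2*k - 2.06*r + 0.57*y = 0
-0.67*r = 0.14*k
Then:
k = -2.47344559585492*y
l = -2.55364313471503*y - 0.1625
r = 0.516839378238342*y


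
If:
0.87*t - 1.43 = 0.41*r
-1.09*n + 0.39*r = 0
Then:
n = 0.759230252852987*t - 1.24793018572388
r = 2.1219512195122*t - 3.48780487804878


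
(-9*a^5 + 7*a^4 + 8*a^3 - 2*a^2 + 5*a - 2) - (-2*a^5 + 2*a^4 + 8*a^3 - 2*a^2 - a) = -7*a^5 + 5*a^4 + 6*a - 2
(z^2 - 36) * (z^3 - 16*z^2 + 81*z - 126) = z^5 - 16*z^4 + 45*z^3 + 450*z^2 - 2916*z + 4536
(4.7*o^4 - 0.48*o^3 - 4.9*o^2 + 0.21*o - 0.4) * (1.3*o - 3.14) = 6.11*o^5 - 15.382*o^4 - 4.8628*o^3 + 15.659*o^2 - 1.1794*o + 1.256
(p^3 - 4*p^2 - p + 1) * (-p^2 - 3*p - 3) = -p^5 + p^4 + 10*p^3 + 14*p^2 - 3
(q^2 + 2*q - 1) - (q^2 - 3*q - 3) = 5*q + 2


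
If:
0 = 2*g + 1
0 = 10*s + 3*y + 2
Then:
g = -1/2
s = -3*y/10 - 1/5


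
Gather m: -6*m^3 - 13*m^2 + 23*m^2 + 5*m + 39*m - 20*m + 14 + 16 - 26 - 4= -6*m^3 + 10*m^2 + 24*m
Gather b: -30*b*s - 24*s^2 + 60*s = -30*b*s - 24*s^2 + 60*s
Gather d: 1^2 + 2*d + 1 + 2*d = 4*d + 2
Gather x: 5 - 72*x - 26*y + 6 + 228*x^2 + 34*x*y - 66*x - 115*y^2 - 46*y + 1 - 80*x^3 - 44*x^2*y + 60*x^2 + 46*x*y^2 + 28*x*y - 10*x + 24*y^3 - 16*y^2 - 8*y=-80*x^3 + x^2*(288 - 44*y) + x*(46*y^2 + 62*y - 148) + 24*y^3 - 131*y^2 - 80*y + 12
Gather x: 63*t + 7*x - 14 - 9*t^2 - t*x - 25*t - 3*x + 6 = -9*t^2 + 38*t + x*(4 - t) - 8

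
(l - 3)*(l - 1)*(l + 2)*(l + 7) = l^4 + 5*l^3 - 19*l^2 - 29*l + 42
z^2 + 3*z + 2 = (z + 1)*(z + 2)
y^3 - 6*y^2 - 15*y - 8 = (y - 8)*(y + 1)^2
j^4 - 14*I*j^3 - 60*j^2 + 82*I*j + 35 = (j - 7*I)*(j - 5*I)*(j - I)^2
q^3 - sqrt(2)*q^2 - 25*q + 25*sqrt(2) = (q - 5)*(q + 5)*(q - sqrt(2))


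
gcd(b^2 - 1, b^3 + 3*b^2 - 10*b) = 1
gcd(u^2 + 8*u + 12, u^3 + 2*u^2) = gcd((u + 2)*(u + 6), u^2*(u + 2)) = u + 2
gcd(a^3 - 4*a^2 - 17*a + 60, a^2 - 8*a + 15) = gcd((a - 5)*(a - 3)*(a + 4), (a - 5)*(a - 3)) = a^2 - 8*a + 15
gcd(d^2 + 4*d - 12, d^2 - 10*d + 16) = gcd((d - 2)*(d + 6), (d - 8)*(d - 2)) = d - 2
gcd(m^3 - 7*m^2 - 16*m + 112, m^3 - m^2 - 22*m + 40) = m - 4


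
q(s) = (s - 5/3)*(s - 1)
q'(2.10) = 1.53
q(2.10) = 0.48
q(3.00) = 2.67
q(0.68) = 0.32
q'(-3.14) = -8.95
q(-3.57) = 23.93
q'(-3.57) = -9.81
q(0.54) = 0.52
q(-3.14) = 19.90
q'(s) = 2*s - 8/3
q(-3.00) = 18.67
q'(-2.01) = -6.69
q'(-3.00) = -8.67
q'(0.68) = -1.31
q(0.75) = 0.23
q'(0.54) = -1.59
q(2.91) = 2.37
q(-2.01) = 11.07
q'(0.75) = -1.17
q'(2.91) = 3.15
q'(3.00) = 3.33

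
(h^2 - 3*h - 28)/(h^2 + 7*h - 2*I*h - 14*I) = (h^2 - 3*h - 28)/(h^2 + h*(7 - 2*I) - 14*I)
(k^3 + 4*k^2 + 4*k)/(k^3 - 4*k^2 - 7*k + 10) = k*(k + 2)/(k^2 - 6*k + 5)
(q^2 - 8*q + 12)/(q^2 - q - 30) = (q - 2)/(q + 5)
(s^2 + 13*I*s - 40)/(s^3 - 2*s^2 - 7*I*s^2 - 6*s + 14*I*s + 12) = (s^2 + 13*I*s - 40)/(s^3 + s^2*(-2 - 7*I) + s*(-6 + 14*I) + 12)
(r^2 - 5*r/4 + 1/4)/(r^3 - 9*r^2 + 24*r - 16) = (r - 1/4)/(r^2 - 8*r + 16)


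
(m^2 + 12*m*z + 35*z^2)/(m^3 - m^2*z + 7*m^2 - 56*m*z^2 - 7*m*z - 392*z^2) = (-m - 5*z)/(-m^2 + 8*m*z - 7*m + 56*z)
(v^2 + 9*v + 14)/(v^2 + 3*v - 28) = (v + 2)/(v - 4)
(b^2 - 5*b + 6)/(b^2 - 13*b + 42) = (b^2 - 5*b + 6)/(b^2 - 13*b + 42)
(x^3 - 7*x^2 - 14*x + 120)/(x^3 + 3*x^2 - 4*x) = (x^2 - 11*x + 30)/(x*(x - 1))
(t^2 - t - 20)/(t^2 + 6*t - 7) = (t^2 - t - 20)/(t^2 + 6*t - 7)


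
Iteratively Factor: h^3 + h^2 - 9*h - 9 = (h + 3)*(h^2 - 2*h - 3) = (h - 3)*(h + 3)*(h + 1)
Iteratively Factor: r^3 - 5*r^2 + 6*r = (r)*(r^2 - 5*r + 6) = r*(r - 2)*(r - 3)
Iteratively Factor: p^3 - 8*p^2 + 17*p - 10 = (p - 5)*(p^2 - 3*p + 2) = (p - 5)*(p - 1)*(p - 2)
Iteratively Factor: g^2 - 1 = (g + 1)*(g - 1)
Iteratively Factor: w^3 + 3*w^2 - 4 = (w + 2)*(w^2 + w - 2) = (w + 2)^2*(w - 1)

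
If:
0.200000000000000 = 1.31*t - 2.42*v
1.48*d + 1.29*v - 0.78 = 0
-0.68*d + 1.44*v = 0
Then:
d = 0.37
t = 0.48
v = 0.18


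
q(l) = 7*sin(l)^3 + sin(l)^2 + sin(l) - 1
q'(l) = 21*sin(l)^2*cos(l) + 2*sin(l)*cos(l) + cos(l)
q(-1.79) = -7.53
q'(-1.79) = -4.14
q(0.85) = 3.28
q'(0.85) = 9.47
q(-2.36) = -3.65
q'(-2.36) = -7.11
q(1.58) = 8.00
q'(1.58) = -0.22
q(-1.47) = -7.90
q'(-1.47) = 1.99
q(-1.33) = -7.44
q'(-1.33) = 4.50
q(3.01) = -0.84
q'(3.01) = -1.61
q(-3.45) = -0.41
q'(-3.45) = -3.37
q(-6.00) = -0.49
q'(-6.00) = 3.07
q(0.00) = -1.00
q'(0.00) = 1.00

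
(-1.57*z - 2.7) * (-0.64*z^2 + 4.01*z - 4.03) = 1.0048*z^3 - 4.5677*z^2 - 4.4999*z + 10.881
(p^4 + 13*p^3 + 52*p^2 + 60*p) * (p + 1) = p^5 + 14*p^4 + 65*p^3 + 112*p^2 + 60*p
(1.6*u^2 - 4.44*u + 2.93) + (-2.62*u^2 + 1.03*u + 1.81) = -1.02*u^2 - 3.41*u + 4.74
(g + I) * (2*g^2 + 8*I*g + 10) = 2*g^3 + 10*I*g^2 + 2*g + 10*I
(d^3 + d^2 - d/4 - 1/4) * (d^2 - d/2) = d^5 + d^4/2 - 3*d^3/4 - d^2/8 + d/8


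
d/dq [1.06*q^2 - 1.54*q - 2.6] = 2.12*q - 1.54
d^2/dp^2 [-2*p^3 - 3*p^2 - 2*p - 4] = -12*p - 6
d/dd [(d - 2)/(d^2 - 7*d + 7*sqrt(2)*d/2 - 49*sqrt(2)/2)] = 2*(2*d^2 - 14*d + 7*sqrt(2)*d - (d - 2)*(4*d - 14 + 7*sqrt(2)) - 49*sqrt(2))/(2*d^2 - 14*d + 7*sqrt(2)*d - 49*sqrt(2))^2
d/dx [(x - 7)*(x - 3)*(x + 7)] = 3*x^2 - 6*x - 49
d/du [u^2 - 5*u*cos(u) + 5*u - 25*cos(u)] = 5*u*sin(u) + 2*u + 25*sin(u) - 5*cos(u) + 5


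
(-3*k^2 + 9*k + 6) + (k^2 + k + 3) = -2*k^2 + 10*k + 9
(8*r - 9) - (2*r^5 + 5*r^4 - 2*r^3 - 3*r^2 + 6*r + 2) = -2*r^5 - 5*r^4 + 2*r^3 + 3*r^2 + 2*r - 11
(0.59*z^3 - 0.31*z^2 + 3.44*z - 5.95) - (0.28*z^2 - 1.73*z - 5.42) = 0.59*z^3 - 0.59*z^2 + 5.17*z - 0.53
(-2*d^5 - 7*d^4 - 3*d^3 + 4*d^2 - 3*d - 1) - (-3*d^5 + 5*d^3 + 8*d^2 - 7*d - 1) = d^5 - 7*d^4 - 8*d^3 - 4*d^2 + 4*d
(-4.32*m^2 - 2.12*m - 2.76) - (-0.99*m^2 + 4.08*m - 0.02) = -3.33*m^2 - 6.2*m - 2.74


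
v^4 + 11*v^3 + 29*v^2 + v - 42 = (v - 1)*(v + 2)*(v + 3)*(v + 7)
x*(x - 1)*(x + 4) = x^3 + 3*x^2 - 4*x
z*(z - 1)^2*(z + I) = z^4 - 2*z^3 + I*z^3 + z^2 - 2*I*z^2 + I*z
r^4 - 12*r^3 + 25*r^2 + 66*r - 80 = (r - 8)*(r - 5)*(r - 1)*(r + 2)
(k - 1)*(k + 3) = k^2 + 2*k - 3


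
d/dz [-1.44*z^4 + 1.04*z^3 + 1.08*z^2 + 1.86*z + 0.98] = -5.76*z^3 + 3.12*z^2 + 2.16*z + 1.86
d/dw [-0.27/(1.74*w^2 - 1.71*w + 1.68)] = (0.9396*w - 0.4617)/(1.74*w^2 - 1.71*w + 1.68)^2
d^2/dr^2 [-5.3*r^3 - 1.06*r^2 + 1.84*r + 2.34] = -31.8*r - 2.12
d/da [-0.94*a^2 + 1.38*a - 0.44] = 1.38 - 1.88*a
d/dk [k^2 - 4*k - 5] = 2*k - 4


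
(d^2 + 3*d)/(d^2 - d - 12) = d/(d - 4)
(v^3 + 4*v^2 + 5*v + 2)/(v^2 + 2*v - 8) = (v^3 + 4*v^2 + 5*v + 2)/(v^2 + 2*v - 8)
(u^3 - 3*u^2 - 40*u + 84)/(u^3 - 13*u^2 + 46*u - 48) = (u^2 - u - 42)/(u^2 - 11*u + 24)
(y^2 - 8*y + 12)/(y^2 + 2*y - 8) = (y - 6)/(y + 4)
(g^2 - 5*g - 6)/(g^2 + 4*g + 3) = (g - 6)/(g + 3)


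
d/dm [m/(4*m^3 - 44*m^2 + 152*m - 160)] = (m^3 - 11*m^2 - m*(3*m^2 - 22*m + 38) + 38*m - 40)/(4*(m^3 - 11*m^2 + 38*m - 40)^2)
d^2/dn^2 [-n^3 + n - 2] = -6*n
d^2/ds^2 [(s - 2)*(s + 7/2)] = 2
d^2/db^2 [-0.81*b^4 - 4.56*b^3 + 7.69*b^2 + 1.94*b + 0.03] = -9.72*b^2 - 27.36*b + 15.38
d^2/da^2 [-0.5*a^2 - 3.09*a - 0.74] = -1.00000000000000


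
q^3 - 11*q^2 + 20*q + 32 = (q - 8)*(q - 4)*(q + 1)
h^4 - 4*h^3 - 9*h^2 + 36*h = h*(h - 4)*(h - 3)*(h + 3)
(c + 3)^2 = c^2 + 6*c + 9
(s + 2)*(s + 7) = s^2 + 9*s + 14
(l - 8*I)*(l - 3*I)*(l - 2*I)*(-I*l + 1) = -I*l^4 - 12*l^3 + 33*I*l^2 + 2*l + 48*I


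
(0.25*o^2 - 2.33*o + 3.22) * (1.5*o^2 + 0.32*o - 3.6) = 0.375*o^4 - 3.415*o^3 + 3.1844*o^2 + 9.4184*o - 11.592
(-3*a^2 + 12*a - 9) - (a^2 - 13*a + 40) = -4*a^2 + 25*a - 49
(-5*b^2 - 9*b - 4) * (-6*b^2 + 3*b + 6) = 30*b^4 + 39*b^3 - 33*b^2 - 66*b - 24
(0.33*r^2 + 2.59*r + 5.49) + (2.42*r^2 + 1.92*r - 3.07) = 2.75*r^2 + 4.51*r + 2.42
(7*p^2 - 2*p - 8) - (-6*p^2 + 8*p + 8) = 13*p^2 - 10*p - 16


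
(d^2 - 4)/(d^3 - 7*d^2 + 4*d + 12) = (d + 2)/(d^2 - 5*d - 6)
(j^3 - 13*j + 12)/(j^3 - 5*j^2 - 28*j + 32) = (j - 3)/(j - 8)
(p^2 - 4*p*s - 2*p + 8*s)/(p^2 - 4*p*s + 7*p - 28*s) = (p - 2)/(p + 7)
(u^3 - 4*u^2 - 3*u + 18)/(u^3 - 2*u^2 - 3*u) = (u^2 - u - 6)/(u*(u + 1))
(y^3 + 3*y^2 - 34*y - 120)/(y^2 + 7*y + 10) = (y^2 - 2*y - 24)/(y + 2)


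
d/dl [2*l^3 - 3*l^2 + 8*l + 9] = 6*l^2 - 6*l + 8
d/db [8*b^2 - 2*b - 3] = 16*b - 2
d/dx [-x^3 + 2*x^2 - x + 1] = -3*x^2 + 4*x - 1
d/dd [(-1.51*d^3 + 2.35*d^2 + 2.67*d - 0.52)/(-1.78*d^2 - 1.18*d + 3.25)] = (2.6878*d^4 + 3.5636*d^3 - 12.7429*d^2 + 13.4238*d + 8.0639)/(3.1684*d^4 + 4.2008*d^3 - 10.1776*d^2 - 7.67*d + 10.5625)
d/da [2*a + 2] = 2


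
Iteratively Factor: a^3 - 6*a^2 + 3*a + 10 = (a - 2)*(a^2 - 4*a - 5) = (a - 5)*(a - 2)*(a + 1)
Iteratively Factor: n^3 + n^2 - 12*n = (n - 3)*(n^2 + 4*n) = n*(n - 3)*(n + 4)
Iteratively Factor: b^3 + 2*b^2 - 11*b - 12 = (b + 1)*(b^2 + b - 12) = (b + 1)*(b + 4)*(b - 3)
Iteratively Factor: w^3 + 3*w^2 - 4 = (w - 1)*(w^2 + 4*w + 4) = (w - 1)*(w + 2)*(w + 2)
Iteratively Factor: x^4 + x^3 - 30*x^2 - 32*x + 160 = (x + 4)*(x^3 - 3*x^2 - 18*x + 40) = (x + 4)^2*(x^2 - 7*x + 10) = (x - 2)*(x + 4)^2*(x - 5)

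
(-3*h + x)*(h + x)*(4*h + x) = -12*h^3 - 11*h^2*x + 2*h*x^2 + x^3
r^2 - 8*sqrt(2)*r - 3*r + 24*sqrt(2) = (r - 3)*(r - 8*sqrt(2))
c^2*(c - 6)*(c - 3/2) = c^4 - 15*c^3/2 + 9*c^2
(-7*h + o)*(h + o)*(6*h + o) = -42*h^3 - 43*h^2*o + o^3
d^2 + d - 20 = (d - 4)*(d + 5)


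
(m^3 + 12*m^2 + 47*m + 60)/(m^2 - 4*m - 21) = (m^2 + 9*m + 20)/(m - 7)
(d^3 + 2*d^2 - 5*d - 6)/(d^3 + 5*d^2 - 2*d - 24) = (d + 1)/(d + 4)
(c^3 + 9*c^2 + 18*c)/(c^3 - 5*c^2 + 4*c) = (c^2 + 9*c + 18)/(c^2 - 5*c + 4)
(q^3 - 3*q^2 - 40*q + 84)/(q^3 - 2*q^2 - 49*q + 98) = (q + 6)/(q + 7)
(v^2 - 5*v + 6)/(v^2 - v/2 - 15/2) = 2*(v - 2)/(2*v + 5)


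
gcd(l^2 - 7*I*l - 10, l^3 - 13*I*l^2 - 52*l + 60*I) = l^2 - 7*I*l - 10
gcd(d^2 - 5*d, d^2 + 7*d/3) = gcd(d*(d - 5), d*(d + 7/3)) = d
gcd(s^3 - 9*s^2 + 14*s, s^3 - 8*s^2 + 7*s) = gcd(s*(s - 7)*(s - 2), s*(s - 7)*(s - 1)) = s^2 - 7*s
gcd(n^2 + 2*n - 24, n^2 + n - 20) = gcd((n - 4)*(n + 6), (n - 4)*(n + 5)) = n - 4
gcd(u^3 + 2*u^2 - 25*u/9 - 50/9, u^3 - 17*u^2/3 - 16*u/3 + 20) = u^2 + u/3 - 10/3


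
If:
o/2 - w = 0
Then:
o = 2*w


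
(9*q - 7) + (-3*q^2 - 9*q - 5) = -3*q^2 - 12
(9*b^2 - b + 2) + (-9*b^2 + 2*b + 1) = b + 3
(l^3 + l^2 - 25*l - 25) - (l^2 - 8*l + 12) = l^3 - 17*l - 37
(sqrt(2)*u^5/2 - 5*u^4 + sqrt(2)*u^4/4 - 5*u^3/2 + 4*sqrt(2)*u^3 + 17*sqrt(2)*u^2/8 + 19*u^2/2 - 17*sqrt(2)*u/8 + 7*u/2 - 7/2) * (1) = sqrt(2)*u^5/2 - 5*u^4 + sqrt(2)*u^4/4 - 5*u^3/2 + 4*sqrt(2)*u^3 + 17*sqrt(2)*u^2/8 + 19*u^2/2 - 17*sqrt(2)*u/8 + 7*u/2 - 7/2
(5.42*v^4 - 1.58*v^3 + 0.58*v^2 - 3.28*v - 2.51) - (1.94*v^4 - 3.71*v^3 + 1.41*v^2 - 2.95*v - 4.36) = 3.48*v^4 + 2.13*v^3 - 0.83*v^2 - 0.33*v + 1.85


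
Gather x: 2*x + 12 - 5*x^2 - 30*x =-5*x^2 - 28*x + 12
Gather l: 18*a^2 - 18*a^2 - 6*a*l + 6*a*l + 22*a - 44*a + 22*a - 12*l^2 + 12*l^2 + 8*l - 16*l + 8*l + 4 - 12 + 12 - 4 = 0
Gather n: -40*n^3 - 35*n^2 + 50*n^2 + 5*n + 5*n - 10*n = -40*n^3 + 15*n^2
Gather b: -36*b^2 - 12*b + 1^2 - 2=-36*b^2 - 12*b - 1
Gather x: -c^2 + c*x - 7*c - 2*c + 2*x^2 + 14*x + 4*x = -c^2 - 9*c + 2*x^2 + x*(c + 18)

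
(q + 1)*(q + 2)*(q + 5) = q^3 + 8*q^2 + 17*q + 10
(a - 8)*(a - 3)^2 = a^3 - 14*a^2 + 57*a - 72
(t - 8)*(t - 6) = t^2 - 14*t + 48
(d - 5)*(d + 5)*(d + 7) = d^3 + 7*d^2 - 25*d - 175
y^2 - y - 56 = (y - 8)*(y + 7)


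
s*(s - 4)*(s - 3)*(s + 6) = s^4 - s^3 - 30*s^2 + 72*s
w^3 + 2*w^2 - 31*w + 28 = (w - 4)*(w - 1)*(w + 7)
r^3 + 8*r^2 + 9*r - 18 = (r - 1)*(r + 3)*(r + 6)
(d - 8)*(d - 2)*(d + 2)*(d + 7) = d^4 - d^3 - 60*d^2 + 4*d + 224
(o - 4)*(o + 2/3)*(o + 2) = o^3 - 4*o^2/3 - 28*o/3 - 16/3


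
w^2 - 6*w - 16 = (w - 8)*(w + 2)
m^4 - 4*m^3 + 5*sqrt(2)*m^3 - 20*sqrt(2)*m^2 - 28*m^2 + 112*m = m*(m - 4)*(m - 2*sqrt(2))*(m + 7*sqrt(2))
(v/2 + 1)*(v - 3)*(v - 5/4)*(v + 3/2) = v^4/2 - 3*v^3/8 - 65*v^2/16 + 3*v/16 + 45/8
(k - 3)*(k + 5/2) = k^2 - k/2 - 15/2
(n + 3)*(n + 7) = n^2 + 10*n + 21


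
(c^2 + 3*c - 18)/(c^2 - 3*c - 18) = (-c^2 - 3*c + 18)/(-c^2 + 3*c + 18)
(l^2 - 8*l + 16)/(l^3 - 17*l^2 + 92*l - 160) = (l - 4)/(l^2 - 13*l + 40)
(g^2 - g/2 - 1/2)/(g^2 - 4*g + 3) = (g + 1/2)/(g - 3)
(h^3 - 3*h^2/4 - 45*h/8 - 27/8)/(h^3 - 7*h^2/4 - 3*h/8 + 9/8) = (2*h^2 - 3*h - 9)/(2*h^2 - 5*h + 3)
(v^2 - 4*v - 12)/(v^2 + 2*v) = (v - 6)/v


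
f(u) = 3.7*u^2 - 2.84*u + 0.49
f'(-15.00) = -113.84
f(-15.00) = 875.59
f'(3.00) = 19.36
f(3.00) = 25.27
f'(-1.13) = -11.20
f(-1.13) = 8.42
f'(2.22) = 13.59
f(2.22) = 12.42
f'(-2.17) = -18.90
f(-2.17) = 24.08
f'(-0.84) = -9.06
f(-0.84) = 5.49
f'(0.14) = -1.80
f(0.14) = 0.16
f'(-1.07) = -10.76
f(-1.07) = 7.76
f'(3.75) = 24.91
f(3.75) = 41.87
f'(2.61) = 16.47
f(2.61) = 18.28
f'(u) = 7.4*u - 2.84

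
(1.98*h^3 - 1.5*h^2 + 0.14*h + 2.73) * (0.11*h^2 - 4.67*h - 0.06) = 0.2178*h^5 - 9.4116*h^4 + 6.9016*h^3 - 0.2635*h^2 - 12.7575*h - 0.1638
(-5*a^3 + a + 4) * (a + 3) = -5*a^4 - 15*a^3 + a^2 + 7*a + 12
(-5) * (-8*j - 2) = 40*j + 10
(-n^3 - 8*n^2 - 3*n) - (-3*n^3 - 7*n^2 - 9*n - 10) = 2*n^3 - n^2 + 6*n + 10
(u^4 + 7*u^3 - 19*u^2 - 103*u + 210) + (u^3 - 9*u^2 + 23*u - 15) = u^4 + 8*u^3 - 28*u^2 - 80*u + 195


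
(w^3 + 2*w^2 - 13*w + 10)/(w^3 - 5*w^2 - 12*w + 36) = (w^2 + 4*w - 5)/(w^2 - 3*w - 18)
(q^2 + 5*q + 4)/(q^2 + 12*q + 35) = (q^2 + 5*q + 4)/(q^2 + 12*q + 35)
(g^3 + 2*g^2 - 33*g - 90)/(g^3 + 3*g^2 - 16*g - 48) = (g^2 - g - 30)/(g^2 - 16)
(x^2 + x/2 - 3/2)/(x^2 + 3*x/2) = (x - 1)/x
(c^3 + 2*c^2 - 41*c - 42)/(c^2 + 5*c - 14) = (c^2 - 5*c - 6)/(c - 2)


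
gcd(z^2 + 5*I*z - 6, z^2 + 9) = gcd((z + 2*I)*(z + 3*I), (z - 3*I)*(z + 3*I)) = z + 3*I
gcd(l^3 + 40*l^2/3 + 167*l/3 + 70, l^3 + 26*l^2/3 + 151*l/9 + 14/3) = l^2 + 25*l/3 + 14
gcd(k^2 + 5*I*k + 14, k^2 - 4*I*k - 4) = k - 2*I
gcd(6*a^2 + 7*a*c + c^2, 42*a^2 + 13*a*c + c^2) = 6*a + c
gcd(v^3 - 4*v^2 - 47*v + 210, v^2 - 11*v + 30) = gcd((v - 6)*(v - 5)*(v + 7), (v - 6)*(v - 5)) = v^2 - 11*v + 30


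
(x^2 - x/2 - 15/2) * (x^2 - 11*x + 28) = x^4 - 23*x^3/2 + 26*x^2 + 137*x/2 - 210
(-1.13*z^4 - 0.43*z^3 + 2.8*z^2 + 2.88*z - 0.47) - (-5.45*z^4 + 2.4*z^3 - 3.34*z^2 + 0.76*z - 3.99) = 4.32*z^4 - 2.83*z^3 + 6.14*z^2 + 2.12*z + 3.52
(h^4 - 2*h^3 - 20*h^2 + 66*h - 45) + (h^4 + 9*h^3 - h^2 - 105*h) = 2*h^4 + 7*h^3 - 21*h^2 - 39*h - 45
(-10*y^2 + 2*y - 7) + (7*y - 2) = -10*y^2 + 9*y - 9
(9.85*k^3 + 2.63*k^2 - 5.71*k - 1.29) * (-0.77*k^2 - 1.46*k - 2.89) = -7.5845*k^5 - 16.4061*k^4 - 27.9096*k^3 + 1.7292*k^2 + 18.3853*k + 3.7281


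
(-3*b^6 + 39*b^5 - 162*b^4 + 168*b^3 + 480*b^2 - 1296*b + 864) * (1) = -3*b^6 + 39*b^5 - 162*b^4 + 168*b^3 + 480*b^2 - 1296*b + 864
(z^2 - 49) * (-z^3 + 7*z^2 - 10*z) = -z^5 + 7*z^4 + 39*z^3 - 343*z^2 + 490*z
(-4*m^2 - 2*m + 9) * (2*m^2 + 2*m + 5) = -8*m^4 - 12*m^3 - 6*m^2 + 8*m + 45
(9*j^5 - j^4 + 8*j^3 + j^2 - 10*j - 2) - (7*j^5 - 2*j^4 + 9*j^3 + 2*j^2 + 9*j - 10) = 2*j^5 + j^4 - j^3 - j^2 - 19*j + 8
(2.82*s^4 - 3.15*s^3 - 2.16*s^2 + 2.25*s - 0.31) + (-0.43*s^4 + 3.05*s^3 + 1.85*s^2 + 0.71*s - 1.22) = 2.39*s^4 - 0.1*s^3 - 0.31*s^2 + 2.96*s - 1.53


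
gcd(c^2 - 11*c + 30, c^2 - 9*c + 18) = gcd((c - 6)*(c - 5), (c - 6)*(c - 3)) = c - 6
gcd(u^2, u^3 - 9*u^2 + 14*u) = u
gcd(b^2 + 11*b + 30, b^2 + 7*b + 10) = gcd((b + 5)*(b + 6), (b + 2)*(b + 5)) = b + 5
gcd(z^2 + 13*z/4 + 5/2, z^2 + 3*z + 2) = z + 2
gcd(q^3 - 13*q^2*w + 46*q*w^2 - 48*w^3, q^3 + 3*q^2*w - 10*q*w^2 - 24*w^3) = q - 3*w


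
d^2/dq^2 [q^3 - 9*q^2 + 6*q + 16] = 6*q - 18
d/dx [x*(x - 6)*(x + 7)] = 3*x^2 + 2*x - 42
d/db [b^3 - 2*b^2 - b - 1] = 3*b^2 - 4*b - 1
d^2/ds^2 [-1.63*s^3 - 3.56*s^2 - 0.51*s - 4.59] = -9.78*s - 7.12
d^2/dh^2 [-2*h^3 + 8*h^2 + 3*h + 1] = 16 - 12*h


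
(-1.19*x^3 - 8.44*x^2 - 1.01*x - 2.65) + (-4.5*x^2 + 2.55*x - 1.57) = -1.19*x^3 - 12.94*x^2 + 1.54*x - 4.22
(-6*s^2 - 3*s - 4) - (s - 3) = -6*s^2 - 4*s - 1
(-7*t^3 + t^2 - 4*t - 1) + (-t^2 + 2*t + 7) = -7*t^3 - 2*t + 6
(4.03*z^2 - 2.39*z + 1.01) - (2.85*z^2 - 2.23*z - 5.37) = 1.18*z^2 - 0.16*z + 6.38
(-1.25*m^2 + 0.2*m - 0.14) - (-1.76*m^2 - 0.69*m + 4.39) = 0.51*m^2 + 0.89*m - 4.53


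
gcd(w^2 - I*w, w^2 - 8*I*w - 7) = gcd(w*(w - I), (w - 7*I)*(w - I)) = w - I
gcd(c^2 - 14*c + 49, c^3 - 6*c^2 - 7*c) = c - 7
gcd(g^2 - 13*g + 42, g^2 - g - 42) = g - 7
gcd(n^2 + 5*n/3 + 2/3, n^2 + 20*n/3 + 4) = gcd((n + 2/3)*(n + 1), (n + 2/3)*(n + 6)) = n + 2/3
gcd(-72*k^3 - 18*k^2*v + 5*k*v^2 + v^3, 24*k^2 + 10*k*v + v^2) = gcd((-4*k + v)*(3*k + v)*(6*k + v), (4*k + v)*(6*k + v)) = 6*k + v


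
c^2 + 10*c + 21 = (c + 3)*(c + 7)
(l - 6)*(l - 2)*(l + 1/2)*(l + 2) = l^4 - 11*l^3/2 - 7*l^2 + 22*l + 12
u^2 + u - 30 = (u - 5)*(u + 6)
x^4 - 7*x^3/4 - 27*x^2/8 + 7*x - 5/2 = (x - 2)*(x - 5/4)*(x - 1/2)*(x + 2)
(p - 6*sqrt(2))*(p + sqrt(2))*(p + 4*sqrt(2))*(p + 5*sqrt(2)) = p^4 + 4*sqrt(2)*p^3 - 62*p^2 - 308*sqrt(2)*p - 480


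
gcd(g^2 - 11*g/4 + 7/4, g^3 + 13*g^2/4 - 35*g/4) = g - 7/4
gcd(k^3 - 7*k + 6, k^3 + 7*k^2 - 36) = k^2 + k - 6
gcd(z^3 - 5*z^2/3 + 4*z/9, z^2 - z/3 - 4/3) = z - 4/3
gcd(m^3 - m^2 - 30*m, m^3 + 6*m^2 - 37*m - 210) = m^2 - m - 30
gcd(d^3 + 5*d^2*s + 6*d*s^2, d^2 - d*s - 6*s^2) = d + 2*s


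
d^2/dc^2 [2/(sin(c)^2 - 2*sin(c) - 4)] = 4*(2*sin(c)^4 - 3*sin(c)^3 + 7*sin(c)^2 + 2*sin(c) - 8)/(2*sin(c) + cos(c)^2 + 3)^3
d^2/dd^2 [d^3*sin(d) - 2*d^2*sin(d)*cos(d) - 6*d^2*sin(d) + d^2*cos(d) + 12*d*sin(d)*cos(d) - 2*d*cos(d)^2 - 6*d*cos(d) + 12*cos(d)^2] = -d^3*sin(d) + 6*d^2*sin(d) + 4*d^2*sin(2*d) + 5*d^2*cos(d) + 2*d*sin(d) - 24*d*sin(2*d) - 18*d*cos(d) - 4*d*cos(2*d) + 2*sin(2*d) + 2*cos(d)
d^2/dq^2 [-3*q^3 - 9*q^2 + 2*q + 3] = -18*q - 18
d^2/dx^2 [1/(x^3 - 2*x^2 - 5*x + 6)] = 2*((2 - 3*x)*(x^3 - 2*x^2 - 5*x + 6) + (-3*x^2 + 4*x + 5)^2)/(x^3 - 2*x^2 - 5*x + 6)^3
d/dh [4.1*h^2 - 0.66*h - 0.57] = 8.2*h - 0.66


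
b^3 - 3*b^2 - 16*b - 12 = (b - 6)*(b + 1)*(b + 2)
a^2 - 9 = (a - 3)*(a + 3)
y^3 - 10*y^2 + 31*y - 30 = (y - 5)*(y - 3)*(y - 2)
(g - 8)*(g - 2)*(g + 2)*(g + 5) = g^4 - 3*g^3 - 44*g^2 + 12*g + 160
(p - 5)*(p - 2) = p^2 - 7*p + 10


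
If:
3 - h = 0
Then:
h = 3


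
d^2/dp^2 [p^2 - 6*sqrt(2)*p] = 2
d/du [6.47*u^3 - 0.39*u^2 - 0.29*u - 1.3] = 19.41*u^2 - 0.78*u - 0.29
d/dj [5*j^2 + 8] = 10*j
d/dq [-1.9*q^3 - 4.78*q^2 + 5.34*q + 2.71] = -5.7*q^2 - 9.56*q + 5.34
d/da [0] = 0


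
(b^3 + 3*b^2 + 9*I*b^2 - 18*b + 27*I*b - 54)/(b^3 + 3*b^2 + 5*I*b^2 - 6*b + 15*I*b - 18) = (b + 6*I)/(b + 2*I)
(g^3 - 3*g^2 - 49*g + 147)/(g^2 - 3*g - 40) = (-g^3 + 3*g^2 + 49*g - 147)/(-g^2 + 3*g + 40)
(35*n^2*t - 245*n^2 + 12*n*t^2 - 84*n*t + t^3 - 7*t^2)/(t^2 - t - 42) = (35*n^2 + 12*n*t + t^2)/(t + 6)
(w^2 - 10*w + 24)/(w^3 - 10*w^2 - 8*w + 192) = (w - 4)/(w^2 - 4*w - 32)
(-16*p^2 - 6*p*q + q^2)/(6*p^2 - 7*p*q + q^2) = (-16*p^2 - 6*p*q + q^2)/(6*p^2 - 7*p*q + q^2)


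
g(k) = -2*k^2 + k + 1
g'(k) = 1 - 4*k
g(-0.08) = 0.91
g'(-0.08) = 1.32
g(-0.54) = -0.12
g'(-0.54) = 3.16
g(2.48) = -8.82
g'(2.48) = -8.92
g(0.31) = 1.12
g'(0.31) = -0.24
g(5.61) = -56.33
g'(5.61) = -21.44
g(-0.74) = -0.84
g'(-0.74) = 3.96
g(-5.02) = -54.42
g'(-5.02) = 21.08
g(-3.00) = -20.00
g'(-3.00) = 13.00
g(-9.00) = -170.00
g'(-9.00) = 37.00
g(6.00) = -65.00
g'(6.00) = -23.00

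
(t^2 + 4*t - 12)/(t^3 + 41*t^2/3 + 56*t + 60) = 3*(t - 2)/(3*t^2 + 23*t + 30)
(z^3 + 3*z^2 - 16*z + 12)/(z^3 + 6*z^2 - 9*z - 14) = (z^2 + 5*z - 6)/(z^2 + 8*z + 7)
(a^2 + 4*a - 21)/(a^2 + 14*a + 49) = (a - 3)/(a + 7)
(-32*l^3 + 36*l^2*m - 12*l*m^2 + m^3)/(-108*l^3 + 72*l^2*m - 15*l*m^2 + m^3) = (32*l^3 - 36*l^2*m + 12*l*m^2 - m^3)/(108*l^3 - 72*l^2*m + 15*l*m^2 - m^3)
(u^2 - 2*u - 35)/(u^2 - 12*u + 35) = (u + 5)/(u - 5)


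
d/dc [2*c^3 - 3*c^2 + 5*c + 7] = 6*c^2 - 6*c + 5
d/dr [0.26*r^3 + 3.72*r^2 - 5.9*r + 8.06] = 0.78*r^2 + 7.44*r - 5.9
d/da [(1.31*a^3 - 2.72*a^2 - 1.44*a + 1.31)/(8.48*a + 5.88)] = (22.2176*a^3 + 0.0427999999999962*a^2 - 31.9872*a - 19.576)/(71.9104*a^2 + 99.7248*a + 34.5744)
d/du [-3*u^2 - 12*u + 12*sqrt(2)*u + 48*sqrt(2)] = -6*u - 12 + 12*sqrt(2)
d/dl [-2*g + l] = 1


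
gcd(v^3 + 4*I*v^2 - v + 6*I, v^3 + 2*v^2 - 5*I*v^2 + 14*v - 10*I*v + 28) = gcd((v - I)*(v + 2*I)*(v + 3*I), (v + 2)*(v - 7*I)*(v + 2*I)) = v + 2*I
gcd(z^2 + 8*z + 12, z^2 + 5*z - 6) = z + 6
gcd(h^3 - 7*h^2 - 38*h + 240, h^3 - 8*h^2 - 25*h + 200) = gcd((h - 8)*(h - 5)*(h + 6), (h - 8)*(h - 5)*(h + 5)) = h^2 - 13*h + 40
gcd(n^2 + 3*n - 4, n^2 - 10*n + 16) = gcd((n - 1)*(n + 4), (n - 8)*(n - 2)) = 1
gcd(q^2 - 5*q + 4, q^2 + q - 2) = q - 1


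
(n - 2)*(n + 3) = n^2 + n - 6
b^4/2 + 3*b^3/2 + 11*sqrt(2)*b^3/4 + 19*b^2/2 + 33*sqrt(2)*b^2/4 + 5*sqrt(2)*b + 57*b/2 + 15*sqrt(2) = (b/2 + sqrt(2))*(b + 3)*(b + sqrt(2))*(b + 5*sqrt(2)/2)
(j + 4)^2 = j^2 + 8*j + 16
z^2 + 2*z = z*(z + 2)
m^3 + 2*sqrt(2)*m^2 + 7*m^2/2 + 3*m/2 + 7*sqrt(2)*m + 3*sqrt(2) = (m + 1/2)*(m + 3)*(m + 2*sqrt(2))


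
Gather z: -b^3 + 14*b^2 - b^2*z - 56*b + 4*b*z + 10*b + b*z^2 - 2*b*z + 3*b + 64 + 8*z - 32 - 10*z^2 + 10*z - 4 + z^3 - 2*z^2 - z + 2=-b^3 + 14*b^2 - 43*b + z^3 + z^2*(b - 12) + z*(-b^2 + 2*b + 17) + 30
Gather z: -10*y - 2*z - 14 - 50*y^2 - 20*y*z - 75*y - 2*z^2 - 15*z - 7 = -50*y^2 - 85*y - 2*z^2 + z*(-20*y - 17) - 21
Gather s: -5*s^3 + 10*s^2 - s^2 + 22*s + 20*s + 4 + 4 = -5*s^3 + 9*s^2 + 42*s + 8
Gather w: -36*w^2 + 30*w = -36*w^2 + 30*w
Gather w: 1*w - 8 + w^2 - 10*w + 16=w^2 - 9*w + 8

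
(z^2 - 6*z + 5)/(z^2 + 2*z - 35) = (z - 1)/(z + 7)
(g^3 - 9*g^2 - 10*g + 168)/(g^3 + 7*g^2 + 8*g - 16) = (g^2 - 13*g + 42)/(g^2 + 3*g - 4)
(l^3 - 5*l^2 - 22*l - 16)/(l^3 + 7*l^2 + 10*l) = (l^2 - 7*l - 8)/(l*(l + 5))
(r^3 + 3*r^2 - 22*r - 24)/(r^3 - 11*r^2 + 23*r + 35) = (r^2 + 2*r - 24)/(r^2 - 12*r + 35)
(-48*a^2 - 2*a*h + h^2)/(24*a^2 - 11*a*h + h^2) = (-6*a - h)/(3*a - h)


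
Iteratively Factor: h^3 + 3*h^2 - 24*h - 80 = (h + 4)*(h^2 - h - 20) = (h - 5)*(h + 4)*(h + 4)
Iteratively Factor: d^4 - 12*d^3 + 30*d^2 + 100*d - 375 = (d - 5)*(d^3 - 7*d^2 - 5*d + 75) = (d - 5)^2*(d^2 - 2*d - 15) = (d - 5)^3*(d + 3)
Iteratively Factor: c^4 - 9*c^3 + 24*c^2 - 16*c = (c)*(c^3 - 9*c^2 + 24*c - 16) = c*(c - 1)*(c^2 - 8*c + 16) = c*(c - 4)*(c - 1)*(c - 4)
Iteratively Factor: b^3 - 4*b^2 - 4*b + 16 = (b + 2)*(b^2 - 6*b + 8) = (b - 4)*(b + 2)*(b - 2)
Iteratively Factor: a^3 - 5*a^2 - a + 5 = (a - 5)*(a^2 - 1) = (a - 5)*(a - 1)*(a + 1)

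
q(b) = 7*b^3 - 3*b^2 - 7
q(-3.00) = -223.00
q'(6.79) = 927.45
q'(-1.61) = 64.09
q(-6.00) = -1627.00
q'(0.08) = -0.35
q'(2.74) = 141.22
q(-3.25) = -278.98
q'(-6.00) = 792.00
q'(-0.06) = 0.44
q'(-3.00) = 207.00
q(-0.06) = -7.01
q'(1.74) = 53.14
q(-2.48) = -132.22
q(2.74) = 114.47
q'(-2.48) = 144.04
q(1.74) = 20.79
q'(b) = 21*b^2 - 6*b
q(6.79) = 2046.02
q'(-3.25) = 241.31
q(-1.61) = -43.99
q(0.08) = -7.02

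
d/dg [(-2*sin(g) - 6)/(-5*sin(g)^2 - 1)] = 2*(-5*sin(g)^2 - 30*sin(g) + 1)*cos(g)/(5*sin(g)^2 + 1)^2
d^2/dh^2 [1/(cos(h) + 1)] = (sin(h)^2 + cos(h) + 1)/(cos(h) + 1)^3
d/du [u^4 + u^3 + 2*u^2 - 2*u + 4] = 4*u^3 + 3*u^2 + 4*u - 2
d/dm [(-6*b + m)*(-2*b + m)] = -8*b + 2*m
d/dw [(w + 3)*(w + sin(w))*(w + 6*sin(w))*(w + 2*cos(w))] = -(w + 3)*(w + sin(w))*(w + 6*sin(w))*(2*sin(w) - 1) + (w + 3)*(w + sin(w))*(w + 2*cos(w))*(6*cos(w) + 1) + (w + 3)*(w + 6*sin(w))*(w + 2*cos(w))*(cos(w) + 1) + (w + sin(w))*(w + 6*sin(w))*(w + 2*cos(w))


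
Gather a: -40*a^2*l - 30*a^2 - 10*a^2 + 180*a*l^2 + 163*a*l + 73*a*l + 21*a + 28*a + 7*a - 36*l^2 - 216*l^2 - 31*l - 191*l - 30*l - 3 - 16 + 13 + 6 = a^2*(-40*l - 40) + a*(180*l^2 + 236*l + 56) - 252*l^2 - 252*l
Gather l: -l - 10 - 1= -l - 11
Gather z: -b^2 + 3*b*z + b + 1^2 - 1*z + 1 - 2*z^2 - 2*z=-b^2 + b - 2*z^2 + z*(3*b - 3) + 2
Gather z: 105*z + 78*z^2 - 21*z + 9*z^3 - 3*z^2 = 9*z^3 + 75*z^2 + 84*z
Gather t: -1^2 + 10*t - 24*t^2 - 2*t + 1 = -24*t^2 + 8*t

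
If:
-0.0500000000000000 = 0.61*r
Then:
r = -0.08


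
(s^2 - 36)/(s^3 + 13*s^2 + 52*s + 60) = (s - 6)/(s^2 + 7*s + 10)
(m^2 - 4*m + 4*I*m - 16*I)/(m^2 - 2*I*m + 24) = (m - 4)/(m - 6*I)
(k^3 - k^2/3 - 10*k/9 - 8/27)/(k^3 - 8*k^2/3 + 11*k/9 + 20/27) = (3*k + 2)/(3*k - 5)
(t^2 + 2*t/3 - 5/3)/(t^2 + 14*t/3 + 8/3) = (3*t^2 + 2*t - 5)/(3*t^2 + 14*t + 8)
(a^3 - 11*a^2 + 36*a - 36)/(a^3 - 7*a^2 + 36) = (a - 2)/(a + 2)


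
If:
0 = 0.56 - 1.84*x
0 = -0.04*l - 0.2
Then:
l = -5.00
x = 0.30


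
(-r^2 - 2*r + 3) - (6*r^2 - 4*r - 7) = -7*r^2 + 2*r + 10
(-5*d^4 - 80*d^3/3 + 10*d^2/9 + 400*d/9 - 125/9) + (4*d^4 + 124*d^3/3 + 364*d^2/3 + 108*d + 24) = -d^4 + 44*d^3/3 + 1102*d^2/9 + 1372*d/9 + 91/9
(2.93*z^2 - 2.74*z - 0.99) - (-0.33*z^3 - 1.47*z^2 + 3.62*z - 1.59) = 0.33*z^3 + 4.4*z^2 - 6.36*z + 0.6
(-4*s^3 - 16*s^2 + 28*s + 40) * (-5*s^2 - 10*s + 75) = 20*s^5 + 120*s^4 - 280*s^3 - 1680*s^2 + 1700*s + 3000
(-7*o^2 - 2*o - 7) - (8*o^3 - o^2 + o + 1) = -8*o^3 - 6*o^2 - 3*o - 8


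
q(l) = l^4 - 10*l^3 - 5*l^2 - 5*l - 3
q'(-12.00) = -11117.00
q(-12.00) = 37353.00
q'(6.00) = -281.00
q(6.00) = -1077.00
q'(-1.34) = -55.09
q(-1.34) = 22.01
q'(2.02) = -114.64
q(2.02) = -99.28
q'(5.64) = -298.06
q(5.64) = -972.46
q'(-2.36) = -201.07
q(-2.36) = 143.42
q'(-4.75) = -1063.06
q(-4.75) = 1488.72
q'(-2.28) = -185.56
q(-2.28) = 127.95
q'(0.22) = -8.61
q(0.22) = -4.45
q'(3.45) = -232.32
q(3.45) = -348.73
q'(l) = 4*l^3 - 30*l^2 - 10*l - 5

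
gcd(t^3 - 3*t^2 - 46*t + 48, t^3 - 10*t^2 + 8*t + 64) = t - 8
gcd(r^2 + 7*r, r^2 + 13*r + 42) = r + 7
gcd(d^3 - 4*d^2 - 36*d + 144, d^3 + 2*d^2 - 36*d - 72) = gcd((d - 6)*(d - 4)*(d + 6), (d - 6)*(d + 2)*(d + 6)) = d^2 - 36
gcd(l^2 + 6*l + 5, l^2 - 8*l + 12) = 1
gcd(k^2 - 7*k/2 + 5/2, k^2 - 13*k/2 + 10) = k - 5/2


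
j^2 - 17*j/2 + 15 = (j - 6)*(j - 5/2)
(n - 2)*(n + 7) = n^2 + 5*n - 14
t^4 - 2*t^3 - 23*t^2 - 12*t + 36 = (t - 6)*(t - 1)*(t + 2)*(t + 3)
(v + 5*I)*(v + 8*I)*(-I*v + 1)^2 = -v^4 - 15*I*v^3 + 67*v^2 + 93*I*v - 40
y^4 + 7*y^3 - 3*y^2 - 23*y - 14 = (y - 2)*(y + 1)^2*(y + 7)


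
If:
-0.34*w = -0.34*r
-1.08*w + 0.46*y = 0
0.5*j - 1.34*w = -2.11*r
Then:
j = -0.655925925925926*y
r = 0.425925925925926*y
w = 0.425925925925926*y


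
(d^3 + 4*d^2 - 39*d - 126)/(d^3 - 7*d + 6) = (d^2 + d - 42)/(d^2 - 3*d + 2)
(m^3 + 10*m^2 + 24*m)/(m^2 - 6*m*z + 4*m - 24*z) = m*(-m - 6)/(-m + 6*z)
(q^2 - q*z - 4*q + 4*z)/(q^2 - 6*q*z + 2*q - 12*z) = (q^2 - q*z - 4*q + 4*z)/(q^2 - 6*q*z + 2*q - 12*z)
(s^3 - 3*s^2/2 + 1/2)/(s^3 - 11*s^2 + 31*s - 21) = (2*s^2 - s - 1)/(2*(s^2 - 10*s + 21))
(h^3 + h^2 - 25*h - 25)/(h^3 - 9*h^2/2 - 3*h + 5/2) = 2*(h + 5)/(2*h - 1)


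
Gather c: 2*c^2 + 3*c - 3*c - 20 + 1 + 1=2*c^2 - 18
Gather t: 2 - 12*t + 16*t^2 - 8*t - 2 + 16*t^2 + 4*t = 32*t^2 - 16*t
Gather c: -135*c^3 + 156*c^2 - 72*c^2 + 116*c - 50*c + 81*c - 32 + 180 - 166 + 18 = -135*c^3 + 84*c^2 + 147*c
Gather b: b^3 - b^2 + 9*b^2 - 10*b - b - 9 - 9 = b^3 + 8*b^2 - 11*b - 18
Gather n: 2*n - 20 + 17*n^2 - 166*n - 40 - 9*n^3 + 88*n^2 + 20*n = -9*n^3 + 105*n^2 - 144*n - 60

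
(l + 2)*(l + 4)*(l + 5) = l^3 + 11*l^2 + 38*l + 40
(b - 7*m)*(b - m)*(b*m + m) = b^3*m - 8*b^2*m^2 + b^2*m + 7*b*m^3 - 8*b*m^2 + 7*m^3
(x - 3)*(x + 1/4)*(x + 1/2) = x^3 - 9*x^2/4 - 17*x/8 - 3/8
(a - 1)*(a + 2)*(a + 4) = a^3 + 5*a^2 + 2*a - 8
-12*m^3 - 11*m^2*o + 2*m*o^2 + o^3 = (-3*m + o)*(m + o)*(4*m + o)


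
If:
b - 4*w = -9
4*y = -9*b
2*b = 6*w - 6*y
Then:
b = -27/26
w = 207/104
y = 243/104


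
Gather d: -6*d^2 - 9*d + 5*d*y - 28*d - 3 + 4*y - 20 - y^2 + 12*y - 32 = -6*d^2 + d*(5*y - 37) - y^2 + 16*y - 55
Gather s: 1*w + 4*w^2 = 4*w^2 + w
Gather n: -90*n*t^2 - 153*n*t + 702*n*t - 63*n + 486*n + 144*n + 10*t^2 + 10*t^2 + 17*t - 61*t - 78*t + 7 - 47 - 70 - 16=n*(-90*t^2 + 549*t + 567) + 20*t^2 - 122*t - 126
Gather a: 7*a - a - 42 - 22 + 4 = 6*a - 60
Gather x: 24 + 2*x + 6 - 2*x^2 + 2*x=-2*x^2 + 4*x + 30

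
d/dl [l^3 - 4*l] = 3*l^2 - 4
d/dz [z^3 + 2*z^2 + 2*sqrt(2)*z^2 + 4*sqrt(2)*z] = 3*z^2 + 4*z + 4*sqrt(2)*z + 4*sqrt(2)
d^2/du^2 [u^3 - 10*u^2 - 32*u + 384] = 6*u - 20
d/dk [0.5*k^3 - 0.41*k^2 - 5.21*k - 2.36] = 1.5*k^2 - 0.82*k - 5.21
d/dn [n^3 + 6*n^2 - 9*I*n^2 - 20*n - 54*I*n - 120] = 3*n^2 + n*(12 - 18*I) - 20 - 54*I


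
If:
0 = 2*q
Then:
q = 0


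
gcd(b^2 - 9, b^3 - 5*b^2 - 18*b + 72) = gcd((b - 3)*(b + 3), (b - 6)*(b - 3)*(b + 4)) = b - 3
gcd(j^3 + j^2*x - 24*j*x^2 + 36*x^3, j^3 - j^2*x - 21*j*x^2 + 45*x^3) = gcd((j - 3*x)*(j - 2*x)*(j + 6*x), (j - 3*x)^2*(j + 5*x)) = -j + 3*x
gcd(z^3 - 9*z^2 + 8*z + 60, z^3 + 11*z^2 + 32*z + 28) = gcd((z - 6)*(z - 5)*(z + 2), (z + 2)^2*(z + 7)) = z + 2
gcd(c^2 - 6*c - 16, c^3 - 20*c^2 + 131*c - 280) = c - 8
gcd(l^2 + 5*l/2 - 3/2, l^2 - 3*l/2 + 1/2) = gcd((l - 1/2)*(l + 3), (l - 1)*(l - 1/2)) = l - 1/2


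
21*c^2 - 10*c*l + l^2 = (-7*c + l)*(-3*c + l)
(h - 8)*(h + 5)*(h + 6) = h^3 + 3*h^2 - 58*h - 240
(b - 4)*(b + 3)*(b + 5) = b^3 + 4*b^2 - 17*b - 60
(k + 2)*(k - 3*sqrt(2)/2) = k^2 - 3*sqrt(2)*k/2 + 2*k - 3*sqrt(2)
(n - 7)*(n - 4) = n^2 - 11*n + 28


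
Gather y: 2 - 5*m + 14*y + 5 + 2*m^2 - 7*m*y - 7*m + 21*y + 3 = 2*m^2 - 12*m + y*(35 - 7*m) + 10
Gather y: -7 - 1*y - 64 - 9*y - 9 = -10*y - 80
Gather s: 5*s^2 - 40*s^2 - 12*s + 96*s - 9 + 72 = -35*s^2 + 84*s + 63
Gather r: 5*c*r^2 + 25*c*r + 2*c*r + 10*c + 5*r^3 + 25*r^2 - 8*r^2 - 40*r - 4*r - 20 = 10*c + 5*r^3 + r^2*(5*c + 17) + r*(27*c - 44) - 20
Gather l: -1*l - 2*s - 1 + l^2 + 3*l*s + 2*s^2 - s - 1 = l^2 + l*(3*s - 1) + 2*s^2 - 3*s - 2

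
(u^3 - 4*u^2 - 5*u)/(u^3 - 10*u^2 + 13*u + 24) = u*(u - 5)/(u^2 - 11*u + 24)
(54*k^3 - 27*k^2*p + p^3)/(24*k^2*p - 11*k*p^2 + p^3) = (-18*k^2 + 3*k*p + p^2)/(p*(-8*k + p))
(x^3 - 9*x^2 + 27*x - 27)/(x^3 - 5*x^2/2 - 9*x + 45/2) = 2*(x^2 - 6*x + 9)/(2*x^2 + x - 15)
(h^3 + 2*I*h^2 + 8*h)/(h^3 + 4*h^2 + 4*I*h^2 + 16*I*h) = (h - 2*I)/(h + 4)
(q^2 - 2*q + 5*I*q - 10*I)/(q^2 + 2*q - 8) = (q + 5*I)/(q + 4)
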